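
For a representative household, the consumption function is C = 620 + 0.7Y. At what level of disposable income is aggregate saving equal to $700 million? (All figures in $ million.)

Y = 4400

S = Y − C = -620 + 0.3Y
-620 + 0.3Y = 700, so 0.3Y = 1320 and Y = 4400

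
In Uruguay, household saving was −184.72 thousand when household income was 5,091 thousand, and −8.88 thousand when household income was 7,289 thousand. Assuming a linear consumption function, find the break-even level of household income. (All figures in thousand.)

Y = 7400

MPS = ΔS/ΔY = (-8.88 − (-184.72))/(7289 − 5091) = 175.84/2198 = 0.08
MPC = 1 − MPS = 0.92
From S(5091) = -184.72: −a + 0.08(5091) = -184.72, so a = 407.28 − (-184.72) = 592
Break-even (S = 0): Y = a/MPS = 592/0.08 = 7400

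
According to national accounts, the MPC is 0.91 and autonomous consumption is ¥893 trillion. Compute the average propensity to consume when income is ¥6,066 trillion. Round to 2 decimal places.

APC = 1.06

C = 893 + 0.91(6066) = 6413.06
APC = C/Y = 6413.06/6066 = 1.06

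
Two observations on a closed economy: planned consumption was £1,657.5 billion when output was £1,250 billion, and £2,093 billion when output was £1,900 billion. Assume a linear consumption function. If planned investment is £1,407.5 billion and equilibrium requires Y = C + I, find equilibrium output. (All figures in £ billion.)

Y = 6750

MPC = (2093 − 1657.5)/(1900 − 1250) = 435.5/650 = 0.67
a = 1657.5 − 0.67(1250) = 820
Equilibrium: Y = 820 + 0.67Y + 1407.5
0.33Y = 2227.5, so Y = 2227.5/0.33 = 6750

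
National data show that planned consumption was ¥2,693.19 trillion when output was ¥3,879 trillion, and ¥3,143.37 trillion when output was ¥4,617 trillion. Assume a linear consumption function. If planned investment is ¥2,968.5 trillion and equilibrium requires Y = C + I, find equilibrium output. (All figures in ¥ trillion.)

Y = 8450

MPC = (3143.37 − 2693.19)/(4617 − 3879) = 450.18/738 = 0.61
a = 2693.19 − 0.61(3879) = 327
Equilibrium: Y = 327 + 0.61Y + 2968.5
0.39Y = 3295.5, so Y = 3295.5/0.39 = 8450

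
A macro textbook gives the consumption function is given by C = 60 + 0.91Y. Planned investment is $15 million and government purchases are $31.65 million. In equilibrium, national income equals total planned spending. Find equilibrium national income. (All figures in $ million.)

Y = C + I + G = 60 + 0.91Y + 15 + 31.65
Y − 0.91Y = 106.65
0.09Y = 106.65, so Y = 106.65/0.09 = 1185

Y = 1185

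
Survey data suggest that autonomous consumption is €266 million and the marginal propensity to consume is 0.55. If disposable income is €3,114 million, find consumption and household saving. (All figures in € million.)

C = 1978.7; S = 1135.3

C = 266 + 0.55(3114) = 266 + 1712.7 = 1978.7
S = Y − C = 3114 − 1978.7 = 1135.3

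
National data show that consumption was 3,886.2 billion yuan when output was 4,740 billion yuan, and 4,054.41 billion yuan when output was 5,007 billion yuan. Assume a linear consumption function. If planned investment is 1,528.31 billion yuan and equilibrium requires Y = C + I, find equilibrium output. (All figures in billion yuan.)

Y = 6563

MPC = (4054.41 − 3886.2)/(5007 − 4740) = 168.21/267 = 0.63
a = 3886.2 − 0.63(4740) = 900
Equilibrium: Y = 900 + 0.63Y + 1528.31
0.37Y = 2428.31, so Y = 2428.31/0.37 = 6563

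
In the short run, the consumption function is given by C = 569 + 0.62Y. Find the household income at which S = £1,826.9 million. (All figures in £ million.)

S = Y − C = -569 + 0.38Y
-569 + 0.38Y = 1826.9, so 0.38Y = 2395.9 and Y = 6305

Y = 6305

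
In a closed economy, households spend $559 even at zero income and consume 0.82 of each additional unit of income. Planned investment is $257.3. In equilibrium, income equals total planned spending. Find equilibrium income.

Y = C + I = 559 + 0.82Y + 257.3
Y − 0.82Y = 816.3
0.18Y = 816.3, so Y = 816.3/0.18 = 4535

Y = 4535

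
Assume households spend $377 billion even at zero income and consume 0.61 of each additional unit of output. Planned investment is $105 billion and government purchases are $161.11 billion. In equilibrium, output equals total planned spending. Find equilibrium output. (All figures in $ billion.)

Y = C + I + G = 377 + 0.61Y + 105 + 161.11
Y − 0.61Y = 643.11
0.39Y = 643.11, so Y = 643.11/0.39 = 1649

Y = 1649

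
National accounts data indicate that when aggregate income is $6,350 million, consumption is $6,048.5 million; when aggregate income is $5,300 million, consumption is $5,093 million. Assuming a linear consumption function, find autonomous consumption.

a = 270

MPC = ΔC/ΔY = (6048.5 − 5093)/(6350 − 5300) = 955.5/1050 = 0.91
a = C − MPC·Y = 5093 − 0.91(5300) = 5093 − 4823 = 270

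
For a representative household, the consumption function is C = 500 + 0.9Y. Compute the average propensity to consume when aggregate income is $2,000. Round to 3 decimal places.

APC = 1.150

C = 500 + 0.9(2000) = 2300
APC = C/Y = 2300/2000 = 1.150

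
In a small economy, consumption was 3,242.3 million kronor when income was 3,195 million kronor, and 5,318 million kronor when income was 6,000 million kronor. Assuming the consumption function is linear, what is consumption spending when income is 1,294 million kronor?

MPC = (5318 − 3242.3)/(6000 − 3195) = 2075.7/2805 = 0.74
a = 3242.3 − 0.74(3195) = 3242.3 − 2364.3 = 878
C = 878 + 0.74(1294) = 878 + 957.56 = 1835.56

C = 1835.56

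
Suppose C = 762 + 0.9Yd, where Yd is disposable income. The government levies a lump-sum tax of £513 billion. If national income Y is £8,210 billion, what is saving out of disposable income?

Yd = Y − T = 8210 − 513 = 7697
C = 762 + 0.9(7697) = 762 + 6927.3 = 7689.3
S = Yd − C = 7697 − 7689.3 = 7.7

S = 7.7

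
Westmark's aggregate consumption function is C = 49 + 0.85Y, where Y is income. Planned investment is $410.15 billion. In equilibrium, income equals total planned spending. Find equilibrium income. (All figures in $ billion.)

Y = C + I = 49 + 0.85Y + 410.15
Y − 0.85Y = 459.15
0.15Y = 459.15, so Y = 459.15/0.15 = 3061

Y = 3061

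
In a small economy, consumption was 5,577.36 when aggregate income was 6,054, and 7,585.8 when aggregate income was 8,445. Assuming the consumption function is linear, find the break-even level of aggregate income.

MPC = (7585.8 − 5577.36)/(8445 − 6054) = 2008.44/2391 = 0.84
a = 5577.36 − 0.84(6054) = 5577.36 − 5085.36 = 492
Break-even: Y = a/(1−MPC) = 492/0.16 = 3075

Y = 3075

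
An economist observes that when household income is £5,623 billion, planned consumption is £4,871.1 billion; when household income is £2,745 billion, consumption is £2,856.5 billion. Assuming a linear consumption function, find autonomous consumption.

MPC = ΔC/ΔY = (4871.1 − 2856.5)/(5623 − 2745) = 2014.6/2878 = 0.7
a = C − MPC·Y = 2856.5 − 0.7(2745) = 2856.5 − 1921.5 = 935

a = 935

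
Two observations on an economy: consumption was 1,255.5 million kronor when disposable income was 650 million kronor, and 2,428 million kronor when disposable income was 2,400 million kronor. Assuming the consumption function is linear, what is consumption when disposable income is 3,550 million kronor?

C = 3198.5

MPC = (2428 − 1255.5)/(2400 − 650) = 1172.5/1750 = 0.67
a = 1255.5 − 0.67(650) = 1255.5 − 435.5 = 820
C = 820 + 0.67(3550) = 820 + 2378.5 = 3198.5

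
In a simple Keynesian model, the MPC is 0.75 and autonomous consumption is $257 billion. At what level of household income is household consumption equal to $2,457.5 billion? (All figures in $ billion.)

Y = 2934

257 + 0.75Y = 2457.5
0.75Y = 2200.5, so Y = 2200.5/0.75 = 2934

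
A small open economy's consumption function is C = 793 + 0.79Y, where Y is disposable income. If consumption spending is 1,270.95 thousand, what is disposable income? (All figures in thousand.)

Y = 605

793 + 0.79Y = 1270.95
0.79Y = 477.95, so Y = 477.95/0.79 = 605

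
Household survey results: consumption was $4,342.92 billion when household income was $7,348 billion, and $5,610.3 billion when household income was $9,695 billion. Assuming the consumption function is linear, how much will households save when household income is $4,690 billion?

MPC = (5610.3 − 4342.92)/(9695 − 7348) = 1267.38/2347 = 0.54
a = 4342.92 − 0.54(7348) = 4342.92 − 3967.92 = 375
C = 375 + 0.54(4690) = 2907.6
S = 4690 − 2907.6 = 1782.4

S = 1782.4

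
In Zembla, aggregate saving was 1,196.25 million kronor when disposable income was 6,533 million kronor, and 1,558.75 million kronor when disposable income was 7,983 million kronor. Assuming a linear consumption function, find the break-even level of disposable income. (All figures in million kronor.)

Y = 1748

MPS = ΔS/ΔY = (1558.75 − 1196.25)/(7983 − 6533) = 362.5/1450 = 0.25
MPC = 1 − MPS = 0.75
From S(6533) = 1196.25: −a + 0.25(6533) = 1196.25, so a = 1633.25 − 1196.25 = 437
Break-even (S = 0): Y = a/MPS = 437/0.25 = 1748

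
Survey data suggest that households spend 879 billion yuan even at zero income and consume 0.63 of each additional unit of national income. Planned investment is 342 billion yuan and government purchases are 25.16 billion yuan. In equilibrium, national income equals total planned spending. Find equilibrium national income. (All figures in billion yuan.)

Y = C + I + G = 879 + 0.63Y + 342 + 25.16
Y − 0.63Y = 1246.16
0.37Y = 1246.16, so Y = 1246.16/0.37 = 3368

Y = 3368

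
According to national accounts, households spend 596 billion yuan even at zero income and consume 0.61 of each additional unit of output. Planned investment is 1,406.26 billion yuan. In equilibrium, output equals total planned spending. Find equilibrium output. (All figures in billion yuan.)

Y = C + I = 596 + 0.61Y + 1406.26
Y − 0.61Y = 2002.26
0.39Y = 2002.26, so Y = 2002.26/0.39 = 5134

Y = 5134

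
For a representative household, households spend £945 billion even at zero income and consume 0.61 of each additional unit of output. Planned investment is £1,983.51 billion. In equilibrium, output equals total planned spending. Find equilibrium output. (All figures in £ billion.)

Y = 7509

Y = C + I = 945 + 0.61Y + 1983.51
Y − 0.61Y = 2928.51
0.39Y = 2928.51, so Y = 2928.51/0.39 = 7509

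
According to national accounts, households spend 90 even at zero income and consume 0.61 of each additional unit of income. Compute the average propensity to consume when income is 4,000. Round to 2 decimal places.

APC = 0.63

C = 90 + 0.61(4000) = 2530
APC = C/Y = 2530/4000 = 0.63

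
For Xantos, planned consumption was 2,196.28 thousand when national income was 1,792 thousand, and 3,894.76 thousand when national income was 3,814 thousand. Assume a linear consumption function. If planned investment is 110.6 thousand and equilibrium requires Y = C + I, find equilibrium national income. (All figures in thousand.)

Y = 5010

MPC = (3894.76 − 2196.28)/(3814 − 1792) = 1698.48/2022 = 0.84
a = 2196.28 − 0.84(1792) = 691
Equilibrium: Y = 691 + 0.84Y + 110.6
0.16Y = 801.6, so Y = 801.6/0.16 = 5010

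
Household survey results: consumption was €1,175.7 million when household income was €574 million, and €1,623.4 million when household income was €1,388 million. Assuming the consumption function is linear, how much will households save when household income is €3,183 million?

MPC = (1623.4 − 1175.7)/(1388 − 574) = 447.7/814 = 0.55
a = 1175.7 − 0.55(574) = 1175.7 − 315.7 = 860
C = 860 + 0.55(3183) = 2610.65
S = 3183 − 2610.65 = 572.35

S = 572.35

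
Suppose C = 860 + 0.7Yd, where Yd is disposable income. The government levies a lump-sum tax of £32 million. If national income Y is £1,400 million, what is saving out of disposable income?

S = -449.6

Yd = Y − T = 1400 − 32 = 1368
C = 860 + 0.7(1368) = 860 + 957.6 = 1817.6
S = Yd − C = 1368 − 1817.6 = -449.6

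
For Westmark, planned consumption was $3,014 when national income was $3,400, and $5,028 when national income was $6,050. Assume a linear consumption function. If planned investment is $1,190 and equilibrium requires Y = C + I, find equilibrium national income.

MPC = (5028 − 3014)/(6050 − 3400) = 2014/2650 = 0.76
a = 3014 − 0.76(3400) = 430
Equilibrium: Y = 430 + 0.76Y + 1190
0.24Y = 1620, so Y = 1620/0.24 = 6750

Y = 6750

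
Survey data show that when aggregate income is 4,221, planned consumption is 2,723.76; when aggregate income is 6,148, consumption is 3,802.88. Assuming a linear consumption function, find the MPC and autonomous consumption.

MPC = ΔC/ΔY = (3802.88 − 2723.76)/(6148 − 4221) = 1079.12/1927 = 0.56
a = C − MPC·Y = 2723.76 − 0.56(4221) = 2723.76 − 2363.76 = 360

MPC = 0.56; a = 360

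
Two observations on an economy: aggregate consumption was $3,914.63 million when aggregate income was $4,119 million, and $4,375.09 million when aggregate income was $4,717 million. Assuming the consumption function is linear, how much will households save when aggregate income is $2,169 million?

MPC = (4375.09 − 3914.63)/(4717 − 4119) = 460.46/598 = 0.77
a = 3914.63 − 0.77(4119) = 3914.63 − 3171.63 = 743
C = 743 + 0.77(2169) = 2413.13
S = 2169 − 2413.13 = -244.13

S = -244.13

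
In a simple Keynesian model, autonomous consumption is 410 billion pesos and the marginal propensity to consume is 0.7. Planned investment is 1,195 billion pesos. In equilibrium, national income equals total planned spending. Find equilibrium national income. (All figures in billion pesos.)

Y = C + I = 410 + 0.7Y + 1195
Y − 0.7Y = 1605
0.3Y = 1605, so Y = 1605/0.3 = 5350

Y = 5350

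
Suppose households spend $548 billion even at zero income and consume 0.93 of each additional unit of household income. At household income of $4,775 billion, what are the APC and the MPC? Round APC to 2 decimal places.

APC = 1.04; MPC = 0.93

MPC = 0.93 (the slope of the consumption function)
C = 548 + 0.93(4775) = 4988.75, so APC = 4988.75/4775 = 1.04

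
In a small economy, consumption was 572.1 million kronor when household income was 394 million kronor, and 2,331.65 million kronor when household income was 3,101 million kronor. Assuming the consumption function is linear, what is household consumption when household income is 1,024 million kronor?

C = 981.6

MPC = (2331.65 − 572.1)/(3101 − 394) = 1759.55/2707 = 0.65
a = 572.1 − 0.65(394) = 572.1 − 256.1 = 316
C = 316 + 0.65(1024) = 316 + 665.6 = 981.6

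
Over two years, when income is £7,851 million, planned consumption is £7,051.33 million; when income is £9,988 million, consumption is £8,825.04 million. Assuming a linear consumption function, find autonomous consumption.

MPC = ΔC/ΔY = (8825.04 − 7051.33)/(9988 − 7851) = 1773.71/2137 = 0.83
a = C − MPC·Y = 7051.33 − 0.83(7851) = 7051.33 − 6516.33 = 535

a = 535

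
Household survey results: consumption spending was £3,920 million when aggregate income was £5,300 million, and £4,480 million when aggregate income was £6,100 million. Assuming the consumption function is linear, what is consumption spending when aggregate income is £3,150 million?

C = 2415

MPC = (4480 − 3920)/(6100 − 5300) = 560/800 = 0.7
a = 3920 − 0.7(5300) = 3920 − 3710 = 210
C = 210 + 0.7(3150) = 210 + 2205 = 2415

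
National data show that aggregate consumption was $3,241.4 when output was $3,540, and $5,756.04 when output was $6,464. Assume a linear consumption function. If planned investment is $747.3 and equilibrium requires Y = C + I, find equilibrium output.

Y = 6745

MPC = (5756.04 − 3241.4)/(6464 − 3540) = 2514.64/2924 = 0.86
a = 3241.4 − 0.86(3540) = 197
Equilibrium: Y = 197 + 0.86Y + 747.3
0.14Y = 944.3, so Y = 944.3/0.14 = 6745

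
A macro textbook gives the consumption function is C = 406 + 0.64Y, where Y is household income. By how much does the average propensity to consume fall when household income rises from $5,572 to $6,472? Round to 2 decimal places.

ΔAPC = 0.01

At Y = 5572: C = 406 + 0.64(5572) = 3972.08, APC = 3972.08/5572 = 0.713
At Y = 6472: C = 4548.08, APC = 4548.08/6472 = 0.703
Fall in APC = 0.713 − 0.703 = 0.01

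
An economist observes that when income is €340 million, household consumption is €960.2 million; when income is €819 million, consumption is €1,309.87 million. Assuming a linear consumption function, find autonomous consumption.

a = 712

MPC = ΔC/ΔY = (1309.87 − 960.2)/(819 − 340) = 349.67/479 = 0.73
a = C − MPC·Y = 960.2 − 0.73(340) = 960.2 − 248.2 = 712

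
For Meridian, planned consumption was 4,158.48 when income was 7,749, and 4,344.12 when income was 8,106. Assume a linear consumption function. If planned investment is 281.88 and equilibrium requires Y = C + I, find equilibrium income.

Y = 856

MPC = (4344.12 − 4158.48)/(8106 − 7749) = 185.64/357 = 0.52
a = 4158.48 − 0.52(7749) = 129
Equilibrium: Y = 129 + 0.52Y + 281.88
0.48Y = 410.88, so Y = 410.88/0.48 = 856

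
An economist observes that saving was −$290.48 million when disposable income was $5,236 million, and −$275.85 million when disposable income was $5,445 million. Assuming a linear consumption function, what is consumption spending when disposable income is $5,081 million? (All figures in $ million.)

C = 5382.33

MPS = ΔS/ΔY = (-275.85 − (-290.48))/(5445 − 5236) = 14.63/209 = 0.07
MPC = 1 − MPS = 0.93
Autonomous saving = -290.48 − 0.07(5236) = -657, so a = 657
C = 657 + 0.93(5081) = 657 + 4725.33 = 5382.33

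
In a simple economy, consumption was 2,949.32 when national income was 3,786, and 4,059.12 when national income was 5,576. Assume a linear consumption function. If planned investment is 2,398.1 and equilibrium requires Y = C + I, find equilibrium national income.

MPC = (4059.12 − 2949.32)/(5576 − 3786) = 1109.8/1790 = 0.62
a = 2949.32 − 0.62(3786) = 602
Equilibrium: Y = 602 + 0.62Y + 2398.1
0.38Y = 3000.1, so Y = 3000.1/0.38 = 7895

Y = 7895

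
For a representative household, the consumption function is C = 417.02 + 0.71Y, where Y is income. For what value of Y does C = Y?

At break-even, C = Y: 417.02 + 0.71Y = Y
0.29Y = 417.02, so Y = 417.02/0.29 = 1438

Y = 1438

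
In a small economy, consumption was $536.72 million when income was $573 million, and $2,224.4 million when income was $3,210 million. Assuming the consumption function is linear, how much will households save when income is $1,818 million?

S = 484.48

MPC = (2224.4 − 536.72)/(3210 − 573) = 1687.68/2637 = 0.64
a = 536.72 − 0.64(573) = 536.72 − 366.72 = 170
C = 170 + 0.64(1818) = 1333.52
S = 1818 − 1333.52 = 484.48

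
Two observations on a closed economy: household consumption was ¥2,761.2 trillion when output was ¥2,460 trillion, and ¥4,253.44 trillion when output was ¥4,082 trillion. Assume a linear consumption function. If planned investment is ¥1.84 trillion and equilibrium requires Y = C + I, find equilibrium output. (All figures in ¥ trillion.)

MPC = (4253.44 − 2761.2)/(4082 − 2460) = 1492.24/1622 = 0.92
a = 2761.2 − 0.92(2460) = 498
Equilibrium: Y = 498 + 0.92Y + 1.84
0.08Y = 499.84, so Y = 499.84/0.08 = 6248

Y = 6248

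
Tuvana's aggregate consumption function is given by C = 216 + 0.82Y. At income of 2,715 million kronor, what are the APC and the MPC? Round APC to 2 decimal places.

MPC = 0.82 (the slope of the consumption function)
C = 216 + 0.82(2715) = 2442.3, so APC = 2442.3/2715 = 0.90

APC = 0.90; MPC = 0.82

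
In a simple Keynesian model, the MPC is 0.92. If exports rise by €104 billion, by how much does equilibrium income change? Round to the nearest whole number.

ΔY ≈ 1300

The multiplier is 1/(1 − MPC) = 1/0.08.
ΔY = 104/0.08 = 1300.00 ≈ 1300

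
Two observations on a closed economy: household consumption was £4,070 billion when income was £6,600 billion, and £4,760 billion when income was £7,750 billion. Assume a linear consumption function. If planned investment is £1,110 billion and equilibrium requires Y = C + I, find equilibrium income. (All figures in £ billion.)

MPC = (4760 − 4070)/(7750 − 6600) = 690/1150 = 0.6
a = 4070 − 0.6(6600) = 110
Equilibrium: Y = 110 + 0.6Y + 1110
0.4Y = 1220, so Y = 1220/0.4 = 3050

Y = 3050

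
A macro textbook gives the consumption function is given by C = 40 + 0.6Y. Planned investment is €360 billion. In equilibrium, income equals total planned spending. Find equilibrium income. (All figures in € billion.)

Y = 1000

Y = C + I = 40 + 0.6Y + 360
Y − 0.6Y = 400
0.4Y = 400, so Y = 400/0.4 = 1000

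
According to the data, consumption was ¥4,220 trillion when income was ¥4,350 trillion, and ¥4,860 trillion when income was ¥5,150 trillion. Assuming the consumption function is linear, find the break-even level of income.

MPC = (4860 − 4220)/(5150 − 4350) = 640/800 = 0.8
a = 4220 − 0.8(4350) = 4220 − 3480 = 740
Break-even: Y = a/(1−MPC) = 740/0.2 = 3700

Y = 3700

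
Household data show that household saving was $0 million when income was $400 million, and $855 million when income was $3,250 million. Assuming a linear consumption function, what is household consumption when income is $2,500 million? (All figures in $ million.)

MPS = ΔS/ΔY = (855 − 0)/(3250 − 400) = 855/2850 = 0.3
MPC = 1 − MPS = 0.7
Autonomous saving = 0 − 0.3(400) = -120, so a = 120
C = 120 + 0.7(2500) = 120 + 1750 = 1870

C = 1870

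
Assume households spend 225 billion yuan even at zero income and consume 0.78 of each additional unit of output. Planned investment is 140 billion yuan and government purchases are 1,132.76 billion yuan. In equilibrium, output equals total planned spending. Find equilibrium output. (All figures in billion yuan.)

Y = C + I + G = 225 + 0.78Y + 140 + 1132.76
Y − 0.78Y = 1497.76
0.22Y = 1497.76, so Y = 1497.76/0.22 = 6808

Y = 6808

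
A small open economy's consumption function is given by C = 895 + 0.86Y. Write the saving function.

S = Y − C = Y − (895 + 0.86Y) = -895 + (1 − 0.86)Y

S = -895 + 0.14Y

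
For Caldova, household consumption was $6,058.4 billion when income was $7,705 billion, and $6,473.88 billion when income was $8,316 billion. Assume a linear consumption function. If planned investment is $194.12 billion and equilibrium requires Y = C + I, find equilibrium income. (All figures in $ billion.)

MPC = (6473.88 − 6058.4)/(8316 − 7705) = 415.48/611 = 0.68
a = 6058.4 − 0.68(7705) = 819
Equilibrium: Y = 819 + 0.68Y + 194.12
0.32Y = 1013.12, so Y = 1013.12/0.32 = 3166

Y = 3166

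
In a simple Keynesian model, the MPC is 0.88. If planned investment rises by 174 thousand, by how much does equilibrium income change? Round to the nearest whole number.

The multiplier is 1/(1 − MPC) = 1/0.12.
ΔY = 174/0.12 = 1450.00 ≈ 1450

ΔY ≈ 1450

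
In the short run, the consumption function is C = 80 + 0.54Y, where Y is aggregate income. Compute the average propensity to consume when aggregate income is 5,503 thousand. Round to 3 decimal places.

C = 80 + 0.54(5503) = 3051.62
APC = C/Y = 3051.62/5503 = 0.555

APC = 0.555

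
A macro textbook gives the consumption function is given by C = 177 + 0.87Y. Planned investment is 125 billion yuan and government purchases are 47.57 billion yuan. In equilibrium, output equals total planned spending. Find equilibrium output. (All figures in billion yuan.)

Y = 2689

Y = C + I + G = 177 + 0.87Y + 125 + 47.57
Y − 0.87Y = 349.57
0.13Y = 349.57, so Y = 349.57/0.13 = 2689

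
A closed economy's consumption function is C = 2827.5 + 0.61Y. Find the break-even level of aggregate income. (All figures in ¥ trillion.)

At break-even, C = Y: 2827.5 + 0.61Y = Y
0.39Y = 2827.5, so Y = 2827.5/0.39 = 7250

Y = 7250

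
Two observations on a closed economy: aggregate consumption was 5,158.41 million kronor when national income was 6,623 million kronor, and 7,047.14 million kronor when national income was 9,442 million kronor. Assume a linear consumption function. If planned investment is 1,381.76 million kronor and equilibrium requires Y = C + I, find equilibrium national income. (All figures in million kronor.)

MPC = (7047.14 − 5158.41)/(9442 − 6623) = 1888.73/2819 = 0.67
a = 5158.41 − 0.67(6623) = 721
Equilibrium: Y = 721 + 0.67Y + 1381.76
0.33Y = 2102.76, so Y = 2102.76/0.33 = 6372

Y = 6372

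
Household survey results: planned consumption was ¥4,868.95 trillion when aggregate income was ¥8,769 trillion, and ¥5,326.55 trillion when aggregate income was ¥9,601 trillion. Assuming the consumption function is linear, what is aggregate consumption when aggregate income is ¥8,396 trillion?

C = 4663.8

MPC = (5326.55 − 4868.95)/(9601 − 8769) = 457.6/832 = 0.55
a = 4868.95 − 0.55(8769) = 4868.95 − 4822.95 = 46
C = 46 + 0.55(8396) = 46 + 4617.8 = 4663.8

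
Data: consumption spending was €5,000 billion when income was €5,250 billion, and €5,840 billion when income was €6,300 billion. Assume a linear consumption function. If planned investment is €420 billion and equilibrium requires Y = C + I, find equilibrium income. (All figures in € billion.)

Y = 6100

MPC = (5840 − 5000)/(6300 − 5250) = 840/1050 = 0.8
a = 5000 − 0.8(5250) = 800
Equilibrium: Y = 800 + 0.8Y + 420
0.2Y = 1220, so Y = 1220/0.2 = 6100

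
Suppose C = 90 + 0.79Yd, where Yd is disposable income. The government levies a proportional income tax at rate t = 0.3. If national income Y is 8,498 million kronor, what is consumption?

Yd = (1 − 0.3)(8498) = 0.7(8498) = 5948.6
C = 90 + 0.79(5948.6) = 90 + 4699.394 = 4789.394

C = 4789.394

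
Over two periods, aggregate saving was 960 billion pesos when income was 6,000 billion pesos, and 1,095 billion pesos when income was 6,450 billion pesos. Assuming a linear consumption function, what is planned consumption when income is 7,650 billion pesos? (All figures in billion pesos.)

MPS = ΔS/ΔY = (1095 − 960)/(6450 − 6000) = 135/450 = 0.3
MPC = 1 − MPS = 0.7
Autonomous saving = 960 − 0.3(6000) = -840, so a = 840
C = 840 + 0.7(7650) = 840 + 5355 = 6195

C = 6195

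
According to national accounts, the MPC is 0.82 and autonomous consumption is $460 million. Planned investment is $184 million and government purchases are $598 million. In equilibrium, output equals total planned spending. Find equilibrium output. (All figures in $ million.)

Y = 6900

Y = C + I + G = 460 + 0.82Y + 184 + 598
Y − 0.82Y = 1242
0.18Y = 1242, so Y = 1242/0.18 = 6900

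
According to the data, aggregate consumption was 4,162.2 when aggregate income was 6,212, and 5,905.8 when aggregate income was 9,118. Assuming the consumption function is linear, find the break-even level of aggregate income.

Y = 1087.5

MPC = (5905.8 − 4162.2)/(9118 − 6212) = 1743.6/2906 = 0.6
a = 4162.2 − 0.6(6212) = 4162.2 − 3727.2 = 435
Break-even: Y = a/(1−MPC) = 435/0.4 = 1087.5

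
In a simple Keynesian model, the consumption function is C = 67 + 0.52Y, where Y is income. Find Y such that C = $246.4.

Y = 345

67 + 0.52Y = 246.4
0.52Y = 179.4, so Y = 179.4/0.52 = 345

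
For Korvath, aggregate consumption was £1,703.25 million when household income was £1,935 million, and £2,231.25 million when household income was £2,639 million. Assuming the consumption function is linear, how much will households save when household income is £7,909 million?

S = 1725.25

MPC = (2231.25 − 1703.25)/(2639 − 1935) = 528/704 = 0.75
a = 1703.25 − 0.75(1935) = 1703.25 − 1451.25 = 252
C = 252 + 0.75(7909) = 6183.75
S = 7909 − 6183.75 = 1725.25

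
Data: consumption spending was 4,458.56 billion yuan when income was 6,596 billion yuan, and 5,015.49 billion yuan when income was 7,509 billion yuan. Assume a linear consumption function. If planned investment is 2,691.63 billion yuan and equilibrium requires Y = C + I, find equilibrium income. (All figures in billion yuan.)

MPC = (5015.49 − 4458.56)/(7509 − 6596) = 556.93/913 = 0.61
a = 4458.56 − 0.61(6596) = 435
Equilibrium: Y = 435 + 0.61Y + 2691.63
0.39Y = 3126.63, so Y = 3126.63/0.39 = 8017

Y = 8017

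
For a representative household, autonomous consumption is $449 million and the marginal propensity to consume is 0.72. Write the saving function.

S = Y − C = Y − (449 + 0.72Y) = -449 + (1 − 0.72)Y

S = -449 + 0.28Y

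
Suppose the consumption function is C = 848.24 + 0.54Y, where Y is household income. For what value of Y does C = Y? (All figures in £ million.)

At break-even, C = Y: 848.24 + 0.54Y = Y
0.46Y = 848.24, so Y = 848.24/0.46 = 1844

Y = 1844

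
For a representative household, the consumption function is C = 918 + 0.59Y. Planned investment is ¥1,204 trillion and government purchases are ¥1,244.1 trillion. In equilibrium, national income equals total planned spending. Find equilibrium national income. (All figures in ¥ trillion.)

Y = 8210

Y = C + I + G = 918 + 0.59Y + 1204 + 1244.1
Y − 0.59Y = 3366.1
0.41Y = 3366.1, so Y = 3366.1/0.41 = 8210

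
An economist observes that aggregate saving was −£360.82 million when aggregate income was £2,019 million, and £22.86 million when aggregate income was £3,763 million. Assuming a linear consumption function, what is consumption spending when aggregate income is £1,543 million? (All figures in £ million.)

MPS = ΔS/ΔY = (22.86 − (-360.82))/(3763 − 2019) = 383.68/1744 = 0.22
MPC = 1 − MPS = 0.78
Autonomous saving = -360.82 − 0.22(2019) = -805, so a = 805
C = 805 + 0.78(1543) = 805 + 1203.54 = 2008.54

C = 2008.54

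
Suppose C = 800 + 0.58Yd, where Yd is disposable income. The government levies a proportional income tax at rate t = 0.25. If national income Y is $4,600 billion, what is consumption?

C = 2801

Yd = (1 − 0.25)(4600) = 0.75(4600) = 3450
C = 800 + 0.58(3450) = 800 + 2001 = 2801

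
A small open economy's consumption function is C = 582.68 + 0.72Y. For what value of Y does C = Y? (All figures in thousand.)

Y = 2081

At break-even, C = Y: 582.68 + 0.72Y = Y
0.28Y = 582.68, so Y = 582.68/0.28 = 2081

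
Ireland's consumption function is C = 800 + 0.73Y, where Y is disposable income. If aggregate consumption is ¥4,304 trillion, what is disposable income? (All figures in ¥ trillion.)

Y = 4800

800 + 0.73Y = 4304
0.73Y = 3504, so Y = 3504/0.73 = 4800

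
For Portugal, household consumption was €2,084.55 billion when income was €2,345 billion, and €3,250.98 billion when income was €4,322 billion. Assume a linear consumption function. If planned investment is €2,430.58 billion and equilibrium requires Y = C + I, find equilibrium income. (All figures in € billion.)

MPC = (3250.98 − 2084.55)/(4322 − 2345) = 1166.43/1977 = 0.59
a = 2084.55 − 0.59(2345) = 701
Equilibrium: Y = 701 + 0.59Y + 2430.58
0.41Y = 3131.58, so Y = 3131.58/0.41 = 7638

Y = 7638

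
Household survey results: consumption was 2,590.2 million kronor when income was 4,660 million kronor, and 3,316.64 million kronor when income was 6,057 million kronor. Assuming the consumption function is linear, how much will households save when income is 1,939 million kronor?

MPC = (3316.64 − 2590.2)/(6057 − 4660) = 726.44/1397 = 0.52
a = 2590.2 − 0.52(4660) = 2590.2 − 2423.2 = 167
C = 167 + 0.52(1939) = 1175.28
S = 1939 − 1175.28 = 763.72

S = 763.72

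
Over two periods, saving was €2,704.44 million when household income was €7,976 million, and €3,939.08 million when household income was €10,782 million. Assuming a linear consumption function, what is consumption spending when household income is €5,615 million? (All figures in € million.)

MPS = ΔS/ΔY = (3939.08 − 2704.44)/(10782 − 7976) = 1234.64/2806 = 0.44
MPC = 1 − MPS = 0.56
Autonomous saving = 2704.44 − 0.44(7976) = -805, so a = 805
C = 805 + 0.56(5615) = 805 + 3144.4 = 3949.4

C = 3949.4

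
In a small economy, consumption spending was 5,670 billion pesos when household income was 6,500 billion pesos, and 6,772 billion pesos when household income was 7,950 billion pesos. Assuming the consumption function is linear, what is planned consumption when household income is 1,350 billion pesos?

MPC = (6772 − 5670)/(7950 − 6500) = 1102/1450 = 0.76
a = 5670 − 0.76(6500) = 5670 − 4940 = 730
C = 730 + 0.76(1350) = 730 + 1026 = 1756

C = 1756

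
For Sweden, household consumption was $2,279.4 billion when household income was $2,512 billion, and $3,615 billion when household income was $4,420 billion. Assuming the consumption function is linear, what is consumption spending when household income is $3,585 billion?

C = 3030.5

MPC = (3615 − 2279.4)/(4420 − 2512) = 1335.6/1908 = 0.7
a = 2279.4 − 0.7(2512) = 2279.4 − 1758.4 = 521
C = 521 + 0.7(3585) = 521 + 2509.5 = 3030.5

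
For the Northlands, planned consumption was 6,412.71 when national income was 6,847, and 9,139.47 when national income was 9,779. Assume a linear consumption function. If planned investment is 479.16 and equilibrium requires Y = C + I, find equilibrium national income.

Y = 7488

MPC = (9139.47 − 6412.71)/(9779 − 6847) = 2726.76/2932 = 0.93
a = 6412.71 − 0.93(6847) = 45
Equilibrium: Y = 45 + 0.93Y + 479.16
0.07Y = 524.16, so Y = 524.16/0.07 = 7488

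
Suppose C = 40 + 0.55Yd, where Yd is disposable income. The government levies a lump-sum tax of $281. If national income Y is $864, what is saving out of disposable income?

Yd = Y − T = 864 − 281 = 583
C = 40 + 0.55(583) = 40 + 320.65 = 360.65
S = Yd − C = 583 − 360.65 = 222.35

S = 222.35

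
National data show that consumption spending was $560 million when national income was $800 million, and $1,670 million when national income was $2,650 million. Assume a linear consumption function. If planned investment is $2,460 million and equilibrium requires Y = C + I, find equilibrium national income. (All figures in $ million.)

Y = 6350

MPC = (1670 − 560)/(2650 − 800) = 1110/1850 = 0.6
a = 560 − 0.6(800) = 80
Equilibrium: Y = 80 + 0.6Y + 2460
0.4Y = 2540, so Y = 2540/0.4 = 6350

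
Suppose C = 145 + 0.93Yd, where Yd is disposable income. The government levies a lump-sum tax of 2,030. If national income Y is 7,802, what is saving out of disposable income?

S = 259.04

Yd = Y − T = 7802 − 2030 = 5772
C = 145 + 0.93(5772) = 145 + 5367.96 = 5512.96
S = Yd − C = 5772 − 5512.96 = 259.04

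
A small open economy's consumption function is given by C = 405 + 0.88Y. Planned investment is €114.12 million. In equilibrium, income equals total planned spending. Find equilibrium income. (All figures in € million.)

Y = 4326

Y = C + I = 405 + 0.88Y + 114.12
Y − 0.88Y = 519.12
0.12Y = 519.12, so Y = 519.12/0.12 = 4326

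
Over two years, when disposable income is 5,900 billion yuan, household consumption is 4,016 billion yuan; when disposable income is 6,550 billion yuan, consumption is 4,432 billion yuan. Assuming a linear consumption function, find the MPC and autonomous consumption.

MPC = 0.64; a = 240

MPC = ΔC/ΔY = (4432 − 4016)/(6550 − 5900) = 416/650 = 0.64
a = C − MPC·Y = 4016 − 0.64(5900) = 4016 − 3776 = 240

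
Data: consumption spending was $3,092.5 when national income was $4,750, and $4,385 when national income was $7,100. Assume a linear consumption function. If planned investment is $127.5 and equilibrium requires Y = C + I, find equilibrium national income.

Y = 1350

MPC = (4385 − 3092.5)/(7100 − 4750) = 1292.5/2350 = 0.55
a = 3092.5 − 0.55(4750) = 480
Equilibrium: Y = 480 + 0.55Y + 127.5
0.45Y = 607.5, so Y = 607.5/0.45 = 1350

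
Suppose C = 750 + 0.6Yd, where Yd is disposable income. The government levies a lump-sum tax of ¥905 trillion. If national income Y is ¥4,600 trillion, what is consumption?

C = 2967

Yd = Y − T = 4600 − 905 = 3695
C = 750 + 0.6(3695) = 750 + 2217 = 2967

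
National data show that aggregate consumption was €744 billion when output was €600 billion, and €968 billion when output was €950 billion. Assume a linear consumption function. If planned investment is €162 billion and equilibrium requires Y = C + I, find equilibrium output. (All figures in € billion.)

Y = 1450

MPC = (968 − 744)/(950 − 600) = 224/350 = 0.64
a = 744 − 0.64(600) = 360
Equilibrium: Y = 360 + 0.64Y + 162
0.36Y = 522, so Y = 522/0.36 = 1450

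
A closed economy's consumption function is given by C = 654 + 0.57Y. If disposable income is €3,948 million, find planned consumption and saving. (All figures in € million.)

C = 654 + 0.57(3948) = 654 + 2250.36 = 2904.36
S = Y − C = 3948 − 2904.36 = 1043.64

C = 2904.36; S = 1043.64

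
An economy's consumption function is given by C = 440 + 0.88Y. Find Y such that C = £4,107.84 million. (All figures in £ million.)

Y = 4168

440 + 0.88Y = 4107.84
0.88Y = 3667.84, so Y = 3667.84/0.88 = 4168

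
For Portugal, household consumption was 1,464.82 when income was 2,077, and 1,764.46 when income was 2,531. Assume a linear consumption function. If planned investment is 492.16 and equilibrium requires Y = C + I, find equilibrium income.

MPC = (1764.46 − 1464.82)/(2531 − 2077) = 299.64/454 = 0.66
a = 1464.82 − 0.66(2077) = 94
Equilibrium: Y = 94 + 0.66Y + 492.16
0.34Y = 586.16, so Y = 586.16/0.34 = 1724

Y = 1724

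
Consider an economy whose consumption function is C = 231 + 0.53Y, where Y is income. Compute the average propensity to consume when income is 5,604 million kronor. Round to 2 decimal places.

APC = 0.57

C = 231 + 0.53(5604) = 3201.12
APC = C/Y = 3201.12/5604 = 0.57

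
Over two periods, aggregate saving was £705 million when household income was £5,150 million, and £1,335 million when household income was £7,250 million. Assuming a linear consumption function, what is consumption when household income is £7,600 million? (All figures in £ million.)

C = 6160

MPS = ΔS/ΔY = (1335 − 705)/(7250 − 5150) = 630/2100 = 0.3
MPC = 1 − MPS = 0.7
Autonomous saving = 705 − 0.3(5150) = -840, so a = 840
C = 840 + 0.7(7600) = 840 + 5320 = 6160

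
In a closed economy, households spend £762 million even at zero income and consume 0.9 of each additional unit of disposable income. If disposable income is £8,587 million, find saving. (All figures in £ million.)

S = 96.7

C = 762 + 0.9(8587) = 762 + 7728.3 = 8490.3
S = Y − C = 8587 − 8490.3 = 96.7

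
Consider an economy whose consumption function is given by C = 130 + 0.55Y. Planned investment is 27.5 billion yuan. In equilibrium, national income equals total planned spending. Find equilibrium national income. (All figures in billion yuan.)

Y = 350

Y = C + I = 130 + 0.55Y + 27.5
Y − 0.55Y = 157.5
0.45Y = 157.5, so Y = 157.5/0.45 = 350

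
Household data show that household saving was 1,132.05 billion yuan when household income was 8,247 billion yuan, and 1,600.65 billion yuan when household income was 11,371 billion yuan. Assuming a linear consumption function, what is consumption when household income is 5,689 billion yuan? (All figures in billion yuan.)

C = 4940.65

MPS = ΔS/ΔY = (1600.65 − 1132.05)/(11371 − 8247) = 468.6/3124 = 0.15
MPC = 1 − MPS = 0.85
Autonomous saving = 1132.05 − 0.15(8247) = -105, so a = 105
C = 105 + 0.85(5689) = 105 + 4835.65 = 4940.65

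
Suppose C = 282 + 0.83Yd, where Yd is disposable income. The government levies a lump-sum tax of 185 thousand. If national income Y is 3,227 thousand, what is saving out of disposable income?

S = 235.14

Yd = Y − T = 3227 − 185 = 3042
C = 282 + 0.83(3042) = 282 + 2524.86 = 2806.86
S = Yd − C = 3042 − 2806.86 = 235.14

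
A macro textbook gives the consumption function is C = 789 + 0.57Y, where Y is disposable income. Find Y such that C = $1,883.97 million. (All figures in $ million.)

Y = 1921

789 + 0.57Y = 1883.97
0.57Y = 1094.97, so Y = 1094.97/0.57 = 1921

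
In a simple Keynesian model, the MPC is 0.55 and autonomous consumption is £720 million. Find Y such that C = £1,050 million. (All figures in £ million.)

Y = 600

720 + 0.55Y = 1050
0.55Y = 330, so Y = 330/0.55 = 600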